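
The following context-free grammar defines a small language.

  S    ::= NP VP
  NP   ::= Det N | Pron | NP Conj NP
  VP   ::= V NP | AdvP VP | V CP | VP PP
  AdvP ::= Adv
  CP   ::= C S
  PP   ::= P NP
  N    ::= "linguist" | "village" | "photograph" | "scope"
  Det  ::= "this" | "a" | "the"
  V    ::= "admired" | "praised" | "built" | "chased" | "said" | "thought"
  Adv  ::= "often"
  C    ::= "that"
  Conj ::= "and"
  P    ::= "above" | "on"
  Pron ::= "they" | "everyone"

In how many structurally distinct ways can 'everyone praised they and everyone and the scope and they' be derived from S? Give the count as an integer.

Two of the 5 distinct bracketings:
[S [NP [Pron everyone]] [VP [V praised] [NP [NP [Pron they]] [Conj and] [NP [NP [Pron everyone]] [Conj and] [NP [NP [Det the] [N scope]] [Conj and] [NP [Pron they]]]]]]]
[S [NP [Pron everyone]] [VP [V praised] [NP [NP [Pron they]] [Conj and] [NP [NP [NP [Pron everyone]] [Conj and] [NP [Det the] [N scope]]] [Conj and] [NP [Pron they]]]]]]
The trees differ in how a recursive rule is bracketed over the same span.

5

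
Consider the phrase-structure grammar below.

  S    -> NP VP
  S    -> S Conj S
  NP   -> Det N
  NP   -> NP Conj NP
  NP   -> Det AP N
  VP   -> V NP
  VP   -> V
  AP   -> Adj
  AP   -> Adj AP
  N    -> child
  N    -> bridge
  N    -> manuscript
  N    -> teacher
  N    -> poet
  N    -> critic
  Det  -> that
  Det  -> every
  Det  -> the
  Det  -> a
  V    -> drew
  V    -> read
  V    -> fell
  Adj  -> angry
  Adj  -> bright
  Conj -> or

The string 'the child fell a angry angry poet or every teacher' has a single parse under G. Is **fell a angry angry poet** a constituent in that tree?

No

[S [NP [Det the] [N child]] [VP [V fell] [NP [NP [Det a] [AP [Adj angry] [AP [Adj angry]]] [N poet]] [Conj or] [NP [Det every] [N teacher]]]]]
The smallest constituent containing 'fell a angry angry poet' is the VP spanning 'fell a angry angry poet or every teacher'; no single node in the tree dominates exactly the given words.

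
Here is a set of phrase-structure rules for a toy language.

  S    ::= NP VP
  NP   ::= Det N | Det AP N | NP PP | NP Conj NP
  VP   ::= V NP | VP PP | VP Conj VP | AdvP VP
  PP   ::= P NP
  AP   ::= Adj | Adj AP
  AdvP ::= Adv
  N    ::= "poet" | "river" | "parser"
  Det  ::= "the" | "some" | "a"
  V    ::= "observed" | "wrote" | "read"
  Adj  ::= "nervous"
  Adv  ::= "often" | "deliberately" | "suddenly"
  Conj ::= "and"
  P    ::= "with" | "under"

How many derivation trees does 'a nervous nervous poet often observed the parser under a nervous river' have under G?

3

Two of the 3 distinct bracketings:
[S [NP [Det a] [AP [Adj nervous] [AP [Adj nervous]]] [N poet]] [VP [VP [AdvP [Adv often]] [VP [V observed] [NP [Det the] [N parser]]]] [PP [P under] [NP [Det a] [AP [Adj nervous]] [N river]]]]]
[S [NP [Det a] [AP [Adj nervous] [AP [Adj nervous]]] [N poet]] [VP [AdvP [Adv often]] [VP [V observed] [NP [NP [Det the] [N parser]] [PP [P under] [NP [Det a] [AP [Adj nervous]] [N river]]]]]]]
The difference turns on whether NP → NP PP is used at the relevant span, versus an alternative expansion of NP.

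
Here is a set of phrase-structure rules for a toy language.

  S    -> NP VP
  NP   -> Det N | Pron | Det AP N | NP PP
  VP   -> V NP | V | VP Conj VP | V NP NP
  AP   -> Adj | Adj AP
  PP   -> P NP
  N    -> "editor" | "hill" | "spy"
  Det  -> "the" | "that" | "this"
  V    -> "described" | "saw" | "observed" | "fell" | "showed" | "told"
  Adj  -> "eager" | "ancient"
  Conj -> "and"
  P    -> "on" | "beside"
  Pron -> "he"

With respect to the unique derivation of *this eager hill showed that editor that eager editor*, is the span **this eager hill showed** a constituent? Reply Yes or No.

No

[S [NP [Det this] [AP [Adj eager]] [N hill]] [VP [V showed] [NP [Det that] [N editor]] [NP [Det that] [AP [Adj eager]] [N editor]]]]
The smallest constituent containing 'this eager hill showed' is the S spanning 'this eager hill showed that editor that eager editor'; no single node in the tree dominates exactly the given words.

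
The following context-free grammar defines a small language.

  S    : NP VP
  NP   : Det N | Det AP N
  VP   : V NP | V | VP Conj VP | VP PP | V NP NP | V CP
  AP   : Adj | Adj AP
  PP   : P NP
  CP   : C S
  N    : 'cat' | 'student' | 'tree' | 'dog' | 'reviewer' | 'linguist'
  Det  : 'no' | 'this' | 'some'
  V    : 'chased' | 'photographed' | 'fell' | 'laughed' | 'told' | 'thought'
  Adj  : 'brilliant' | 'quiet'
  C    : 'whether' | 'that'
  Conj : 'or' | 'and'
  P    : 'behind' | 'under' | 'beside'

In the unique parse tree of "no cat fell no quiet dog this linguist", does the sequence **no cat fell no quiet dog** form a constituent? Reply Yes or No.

[S [NP [Det no] [N cat]] [VP [V fell] [NP [Det no] [AP [Adj quiet]] [N dog]] [NP [Det this] [N linguist]]]]
The smallest constituent containing 'no cat fell no quiet dog' is the S spanning 'no cat fell no quiet dog this linguist'; no single node in the tree dominates exactly the given words.

No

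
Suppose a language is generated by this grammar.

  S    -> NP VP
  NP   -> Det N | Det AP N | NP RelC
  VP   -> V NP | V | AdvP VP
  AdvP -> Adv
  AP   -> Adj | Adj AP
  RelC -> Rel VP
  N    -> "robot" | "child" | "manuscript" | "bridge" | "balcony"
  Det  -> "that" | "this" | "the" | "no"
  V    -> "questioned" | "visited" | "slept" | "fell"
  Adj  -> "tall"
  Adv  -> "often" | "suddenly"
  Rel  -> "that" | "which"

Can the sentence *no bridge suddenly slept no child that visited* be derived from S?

Grammatical

S
  NP
    Det: no
    N: bridge
  VP
    AdvP
      Adv: suddenly
    VP
      V: slept
      NP
        NP
          Det: no
          N: child
        RelC
          Rel: that
          VP
            V: visited
The bracketing above is licensed at every node by one of the given productions, with S at the root.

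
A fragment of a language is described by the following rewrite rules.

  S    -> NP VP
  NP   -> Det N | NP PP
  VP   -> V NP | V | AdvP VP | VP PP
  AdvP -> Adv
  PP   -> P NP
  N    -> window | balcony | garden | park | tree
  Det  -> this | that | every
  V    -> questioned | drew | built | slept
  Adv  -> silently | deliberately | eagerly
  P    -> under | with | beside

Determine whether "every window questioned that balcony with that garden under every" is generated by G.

Ungrammatical

For S → NP VP, the only prefix that parses as NP is 'every window', but the remainder 'questioned that balcony with that garden under every' is not a VP under these rules.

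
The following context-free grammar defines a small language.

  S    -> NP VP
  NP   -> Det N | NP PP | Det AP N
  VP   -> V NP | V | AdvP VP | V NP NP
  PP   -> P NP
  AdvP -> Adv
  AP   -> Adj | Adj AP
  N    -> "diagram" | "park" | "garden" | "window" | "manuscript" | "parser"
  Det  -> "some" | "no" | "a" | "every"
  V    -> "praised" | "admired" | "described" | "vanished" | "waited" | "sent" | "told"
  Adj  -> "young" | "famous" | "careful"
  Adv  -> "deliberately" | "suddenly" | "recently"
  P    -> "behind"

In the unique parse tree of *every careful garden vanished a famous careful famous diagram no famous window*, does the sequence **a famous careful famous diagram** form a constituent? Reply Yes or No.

Yes

[S [NP [Det every] [AP [Adj careful]] [N garden]] [VP [V vanished] [NP [Det a] [AP [Adj famous] [AP [Adj careful] [AP [Adj famous]]]] [N diagram]] [NP [Det no] [AP [Adj famous]] [N window]]]]
The words 'a famous careful famous diagram' are exhaustively dominated by a single NP node (built by NP → Det AP N), so they form a constituent.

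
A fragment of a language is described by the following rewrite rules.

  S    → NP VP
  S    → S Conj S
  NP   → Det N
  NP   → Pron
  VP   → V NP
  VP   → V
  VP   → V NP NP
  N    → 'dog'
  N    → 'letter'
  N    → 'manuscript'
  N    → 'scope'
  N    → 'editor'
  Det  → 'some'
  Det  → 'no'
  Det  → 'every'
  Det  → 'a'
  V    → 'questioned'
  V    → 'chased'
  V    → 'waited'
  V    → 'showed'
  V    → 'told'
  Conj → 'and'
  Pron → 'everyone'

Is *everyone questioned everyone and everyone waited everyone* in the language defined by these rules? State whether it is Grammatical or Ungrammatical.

S
  S
    NP
      Pron: everyone
    VP
      V: questioned
      NP
        Pron: everyone
  Conj: and
  S
    NP
      Pron: everyone
    VP
      V: waited
      NP
        Pron: everyone
The bracketing above is licensed at every node by one of the given productions, with S at the root.

Grammatical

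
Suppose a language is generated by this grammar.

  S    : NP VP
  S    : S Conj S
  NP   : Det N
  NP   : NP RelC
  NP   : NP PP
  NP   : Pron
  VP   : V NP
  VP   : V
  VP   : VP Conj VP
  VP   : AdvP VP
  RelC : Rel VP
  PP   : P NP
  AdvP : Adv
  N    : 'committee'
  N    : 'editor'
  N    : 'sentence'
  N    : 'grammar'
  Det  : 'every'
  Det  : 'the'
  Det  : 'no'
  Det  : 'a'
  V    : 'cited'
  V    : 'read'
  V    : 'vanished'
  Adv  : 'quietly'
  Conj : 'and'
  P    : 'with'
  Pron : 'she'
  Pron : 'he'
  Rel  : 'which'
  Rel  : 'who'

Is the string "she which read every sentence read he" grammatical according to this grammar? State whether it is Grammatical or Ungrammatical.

S
  NP
    NP
      Pron: she
    RelC
      Rel: which
      VP
        V: read
        NP
          Det: every
          N: sentence
  VP
    V: read
    NP
      Pron: he
The bracketing above is licensed at every node by one of the given productions, with S at the root.

Grammatical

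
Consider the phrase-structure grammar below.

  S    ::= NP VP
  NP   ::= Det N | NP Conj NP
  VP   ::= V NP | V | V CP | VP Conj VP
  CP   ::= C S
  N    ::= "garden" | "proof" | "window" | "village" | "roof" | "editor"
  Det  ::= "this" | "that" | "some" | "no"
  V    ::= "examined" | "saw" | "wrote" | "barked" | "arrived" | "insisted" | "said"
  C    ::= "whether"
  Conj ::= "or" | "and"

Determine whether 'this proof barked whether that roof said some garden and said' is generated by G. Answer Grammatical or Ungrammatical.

Grammatical

[S [NP [Det this] [N proof]] [VP [V barked] [CP [C whether] [S [NP [Det that] [N roof]] [VP [VP [V said] [NP [Det some] [N garden]]] [Conj and] [VP [V said]]]]]]]
Each bracket corresponds to one application of a listed rule, so the string is derivable from S.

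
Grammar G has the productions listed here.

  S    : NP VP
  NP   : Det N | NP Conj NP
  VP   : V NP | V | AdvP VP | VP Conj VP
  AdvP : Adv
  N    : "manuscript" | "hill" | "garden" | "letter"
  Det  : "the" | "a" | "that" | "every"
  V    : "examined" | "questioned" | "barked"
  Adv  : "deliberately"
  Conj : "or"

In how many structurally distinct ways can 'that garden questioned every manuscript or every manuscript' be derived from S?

[S [NP [Det that] [N garden]] [VP [V questioned] [NP [NP [Det every] [N manuscript]] [Conj or] [NP [Det every] [N manuscript]]]]]
No rule offers an alternative attachment or grouping for any span, so this is the only derivation.

1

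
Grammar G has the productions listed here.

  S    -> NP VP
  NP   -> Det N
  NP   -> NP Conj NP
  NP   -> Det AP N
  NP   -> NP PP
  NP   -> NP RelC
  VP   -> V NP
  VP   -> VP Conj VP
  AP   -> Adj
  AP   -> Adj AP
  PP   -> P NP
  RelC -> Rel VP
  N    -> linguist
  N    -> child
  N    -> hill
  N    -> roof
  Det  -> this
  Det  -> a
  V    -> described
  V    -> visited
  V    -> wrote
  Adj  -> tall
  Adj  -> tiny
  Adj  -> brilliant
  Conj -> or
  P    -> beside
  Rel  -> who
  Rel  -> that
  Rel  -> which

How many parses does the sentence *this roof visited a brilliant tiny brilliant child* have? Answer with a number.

1

[S [NP [Det this] [N roof]] [VP [V visited] [NP [Det a] [AP [Adj brilliant] [AP [Adj tiny] [AP [Adj brilliant]]]] [N child]]]]
No rule offers an alternative attachment or grouping for any span, so this is the only derivation.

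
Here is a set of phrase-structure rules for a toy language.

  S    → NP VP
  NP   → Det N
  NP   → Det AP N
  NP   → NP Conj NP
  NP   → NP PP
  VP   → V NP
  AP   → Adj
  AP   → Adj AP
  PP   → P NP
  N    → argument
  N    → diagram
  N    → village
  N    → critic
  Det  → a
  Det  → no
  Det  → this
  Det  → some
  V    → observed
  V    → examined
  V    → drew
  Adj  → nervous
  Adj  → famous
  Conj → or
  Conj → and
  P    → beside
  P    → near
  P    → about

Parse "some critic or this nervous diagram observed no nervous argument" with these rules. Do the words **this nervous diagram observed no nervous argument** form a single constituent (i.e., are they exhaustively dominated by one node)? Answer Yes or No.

[S [NP [NP [Det some] [N critic]] [Conj or] [NP [Det this] [AP [Adj nervous]] [N diagram]]] [VP [V observed] [NP [Det no] [AP [Adj nervous]] [N argument]]]]
The smallest constituent containing 'this nervous diagram observed no nervous argument' is the S spanning 'some critic or this nervous diagram observed no nervous argument'; no single node in the tree dominates exactly the given words.

No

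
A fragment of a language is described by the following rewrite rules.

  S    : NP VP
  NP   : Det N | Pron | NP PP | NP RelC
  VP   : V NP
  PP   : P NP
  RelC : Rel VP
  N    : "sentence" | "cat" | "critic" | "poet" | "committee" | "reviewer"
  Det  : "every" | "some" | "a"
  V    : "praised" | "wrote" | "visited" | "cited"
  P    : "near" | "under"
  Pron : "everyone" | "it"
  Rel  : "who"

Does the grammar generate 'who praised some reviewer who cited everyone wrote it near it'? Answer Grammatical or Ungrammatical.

Ungrammatical

For S → NP VP, no prefix of the string parses as an NP.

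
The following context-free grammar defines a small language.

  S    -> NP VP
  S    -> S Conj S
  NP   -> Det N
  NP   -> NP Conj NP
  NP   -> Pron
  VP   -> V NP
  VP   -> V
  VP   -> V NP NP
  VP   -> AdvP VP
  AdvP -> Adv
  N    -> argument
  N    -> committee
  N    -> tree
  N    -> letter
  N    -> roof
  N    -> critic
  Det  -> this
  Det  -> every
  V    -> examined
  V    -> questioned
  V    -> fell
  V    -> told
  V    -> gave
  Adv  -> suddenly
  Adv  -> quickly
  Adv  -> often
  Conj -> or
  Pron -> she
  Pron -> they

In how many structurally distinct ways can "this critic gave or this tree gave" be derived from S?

1

[S [S [NP [Det this] [N critic]] [VP [V gave]]] [Conj or] [S [NP [Det this] [N tree]] [VP [V gave]]]]
No rule offers an alternative attachment or grouping for any span, so this is the only derivation.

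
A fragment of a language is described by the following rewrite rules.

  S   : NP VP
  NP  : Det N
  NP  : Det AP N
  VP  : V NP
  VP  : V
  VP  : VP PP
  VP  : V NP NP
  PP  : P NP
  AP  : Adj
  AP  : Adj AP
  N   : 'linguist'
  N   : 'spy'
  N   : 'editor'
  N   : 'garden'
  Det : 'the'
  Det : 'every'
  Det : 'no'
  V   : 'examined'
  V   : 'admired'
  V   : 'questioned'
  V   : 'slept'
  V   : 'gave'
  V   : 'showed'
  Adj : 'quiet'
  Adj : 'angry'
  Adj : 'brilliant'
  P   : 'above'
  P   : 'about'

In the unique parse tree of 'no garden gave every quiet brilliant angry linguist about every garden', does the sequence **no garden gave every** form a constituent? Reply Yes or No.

[S [NP [Det no] [N garden]] [VP [VP [V gave] [NP [Det every] [AP [Adj quiet] [AP [Adj brilliant] [AP [Adj angry]]]] [N linguist]]] [PP [P about] [NP [Det every] [N garden]]]]]
The smallest constituent containing 'no garden gave every' is the S spanning 'no garden gave every quiet brilliant angry linguist about every garden'; no single node in the tree dominates exactly the given words.

No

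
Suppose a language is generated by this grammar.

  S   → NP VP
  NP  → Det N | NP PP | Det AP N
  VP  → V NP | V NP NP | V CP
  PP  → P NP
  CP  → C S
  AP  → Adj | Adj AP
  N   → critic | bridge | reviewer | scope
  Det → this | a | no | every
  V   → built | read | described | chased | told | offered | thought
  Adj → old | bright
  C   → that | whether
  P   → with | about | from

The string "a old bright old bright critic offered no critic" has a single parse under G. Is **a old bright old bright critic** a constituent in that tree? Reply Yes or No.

[S [NP [Det a] [AP [Adj old] [AP [Adj bright] [AP [Adj old] [AP [Adj bright]]]]] [N critic]] [VP [V offered] [NP [Det no] [N critic]]]]
The words 'a old bright old bright critic' are exhaustively dominated by a single NP node (built by NP → Det AP N), so they form a constituent.

Yes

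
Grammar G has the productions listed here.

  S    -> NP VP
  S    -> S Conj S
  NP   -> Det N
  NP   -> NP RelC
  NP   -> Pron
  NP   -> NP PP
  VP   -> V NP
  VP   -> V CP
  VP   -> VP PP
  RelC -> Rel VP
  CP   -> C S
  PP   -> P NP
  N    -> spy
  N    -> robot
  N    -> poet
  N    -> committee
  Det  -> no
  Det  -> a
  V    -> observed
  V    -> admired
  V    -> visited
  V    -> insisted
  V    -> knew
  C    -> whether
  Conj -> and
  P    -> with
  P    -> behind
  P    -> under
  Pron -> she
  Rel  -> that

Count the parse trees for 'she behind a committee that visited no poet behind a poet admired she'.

7

Two of the 7 distinct bracketings:
[S [NP [NP [NP [Pron she]] [PP [P behind] [NP [Det a] [N committee]]]] [RelC [Rel that] [VP [V visited] [NP [NP [Det no] [N poet]] [PP [P behind] [NP [Det a] [N poet]]]]]]] [VP [V admired] [NP [Pron she]]]]
[S [NP [NP [NP [Pron she]] [PP [P behind] [NP [Det a] [N committee]]]] [RelC [Rel that] [VP [VP [V visited] [NP [Det no] [N poet]]] [PP [P behind] [NP [Det a] [N poet]]]]]] [VP [V admired] [NP [Pron she]]]]
The difference turns on whether VP → VP PP is used at the relevant span, versus an alternative expansion of VP.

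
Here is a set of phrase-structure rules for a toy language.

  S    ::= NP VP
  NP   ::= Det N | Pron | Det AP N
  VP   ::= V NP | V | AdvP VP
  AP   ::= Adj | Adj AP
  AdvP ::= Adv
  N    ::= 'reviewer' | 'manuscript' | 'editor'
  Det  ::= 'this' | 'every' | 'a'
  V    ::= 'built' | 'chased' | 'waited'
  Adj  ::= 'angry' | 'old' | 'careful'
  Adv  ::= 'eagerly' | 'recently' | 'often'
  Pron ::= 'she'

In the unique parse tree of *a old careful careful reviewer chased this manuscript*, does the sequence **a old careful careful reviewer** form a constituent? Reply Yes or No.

[S [NP [Det a] [AP [Adj old] [AP [Adj careful] [AP [Adj careful]]]] [N reviewer]] [VP [V chased] [NP [Det this] [N manuscript]]]]
The words 'a old careful careful reviewer' are exhaustively dominated by a single NP node (built by NP → Det AP N), so they form a constituent.

Yes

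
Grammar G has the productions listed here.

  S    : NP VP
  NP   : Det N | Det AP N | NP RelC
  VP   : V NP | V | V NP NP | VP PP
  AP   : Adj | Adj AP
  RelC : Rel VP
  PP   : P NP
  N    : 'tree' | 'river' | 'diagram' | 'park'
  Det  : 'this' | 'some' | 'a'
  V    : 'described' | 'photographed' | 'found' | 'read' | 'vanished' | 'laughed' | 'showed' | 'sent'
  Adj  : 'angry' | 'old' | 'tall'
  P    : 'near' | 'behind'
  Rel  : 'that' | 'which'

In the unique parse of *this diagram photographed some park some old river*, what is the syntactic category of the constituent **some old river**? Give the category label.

[S [NP [Det this] [N diagram]] [VP [V photographed] [NP [Det some] [N park]] [NP [Det some] [AP [Adj old]] [N river]]]]
The span 'some old river' is the NP node built by NP → Det AP N.

NP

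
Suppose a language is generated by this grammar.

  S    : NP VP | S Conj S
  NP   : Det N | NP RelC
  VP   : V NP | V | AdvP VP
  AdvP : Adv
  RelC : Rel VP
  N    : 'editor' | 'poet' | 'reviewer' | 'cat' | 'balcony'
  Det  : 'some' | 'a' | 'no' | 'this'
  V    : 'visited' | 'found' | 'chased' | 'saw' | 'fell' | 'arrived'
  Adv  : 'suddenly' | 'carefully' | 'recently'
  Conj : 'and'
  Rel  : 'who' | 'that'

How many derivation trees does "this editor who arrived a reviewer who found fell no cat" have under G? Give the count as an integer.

The two bracketings:
[S [NP [NP [Det this] [N editor]] [RelC [Rel who] [VP [V arrived] [NP [NP [Det a] [N reviewer]] [RelC [Rel who] [VP [V found]]]]]]] [VP [V fell] [NP [Det no] [N cat]]]]
[S [NP [NP [NP [Det this] [N editor]] [RelC [Rel who] [VP [V arrived] [NP [Det a] [N reviewer]]]]] [RelC [Rel who] [VP [V found]]]] [VP [V fell] [NP [Det no] [N cat]]]]
The trees differ in how a recursive rule is bracketed over the same span.

2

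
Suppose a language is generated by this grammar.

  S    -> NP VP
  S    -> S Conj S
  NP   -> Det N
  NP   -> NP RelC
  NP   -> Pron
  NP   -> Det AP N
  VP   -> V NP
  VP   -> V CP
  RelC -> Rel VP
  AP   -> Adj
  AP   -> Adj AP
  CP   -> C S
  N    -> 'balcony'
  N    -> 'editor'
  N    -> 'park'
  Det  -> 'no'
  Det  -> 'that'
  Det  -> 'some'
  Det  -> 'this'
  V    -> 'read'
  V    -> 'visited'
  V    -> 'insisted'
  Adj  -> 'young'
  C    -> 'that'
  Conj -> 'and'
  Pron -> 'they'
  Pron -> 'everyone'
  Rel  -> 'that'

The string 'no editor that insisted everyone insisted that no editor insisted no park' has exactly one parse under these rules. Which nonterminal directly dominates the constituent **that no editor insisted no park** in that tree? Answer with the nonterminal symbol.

[S [NP [NP [Det no] [N editor]] [RelC [Rel that] [VP [V insisted] [NP [Pron everyone]]]]] [VP [V insisted] [CP [C that] [S [NP [Det no] [N editor]] [VP [V insisted] [NP [Det no] [N park]]]]]]]
The span 'that no editor insisted no park' is the CP node built by CP → C S.
Its mother is the VP built by VP → V CP.

VP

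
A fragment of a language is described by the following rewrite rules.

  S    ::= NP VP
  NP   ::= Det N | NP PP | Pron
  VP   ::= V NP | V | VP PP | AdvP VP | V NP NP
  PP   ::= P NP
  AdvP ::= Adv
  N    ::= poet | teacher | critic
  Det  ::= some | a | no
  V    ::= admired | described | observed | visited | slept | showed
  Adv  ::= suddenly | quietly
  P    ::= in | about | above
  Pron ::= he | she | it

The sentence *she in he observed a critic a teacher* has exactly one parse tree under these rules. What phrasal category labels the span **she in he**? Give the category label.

NP

S
  NP
    NP
      Pron: she
    PP
      P: in
      NP
        Pron: he
  VP
    V: observed
    NP
      Det: a
      N: critic
    NP
      Det: a
      N: teacher
The span 'she in he' is the NP node built by NP → NP PP.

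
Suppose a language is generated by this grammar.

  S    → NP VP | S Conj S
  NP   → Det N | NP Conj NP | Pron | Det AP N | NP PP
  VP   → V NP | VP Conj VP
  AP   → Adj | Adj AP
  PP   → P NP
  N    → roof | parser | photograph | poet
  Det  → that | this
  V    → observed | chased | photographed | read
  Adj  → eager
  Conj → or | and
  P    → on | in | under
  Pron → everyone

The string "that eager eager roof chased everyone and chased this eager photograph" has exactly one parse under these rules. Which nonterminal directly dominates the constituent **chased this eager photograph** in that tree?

[S [NP [Det that] [AP [Adj eager] [AP [Adj eager]]] [N roof]] [VP [VP [V chased] [NP [Pron everyone]]] [Conj and] [VP [V chased] [NP [Det this] [AP [Adj eager]] [N photograph]]]]]
The span 'chased this eager photograph' is the VP node built by VP → V NP.
Its mother is the VP built by VP → VP Conj VP.

VP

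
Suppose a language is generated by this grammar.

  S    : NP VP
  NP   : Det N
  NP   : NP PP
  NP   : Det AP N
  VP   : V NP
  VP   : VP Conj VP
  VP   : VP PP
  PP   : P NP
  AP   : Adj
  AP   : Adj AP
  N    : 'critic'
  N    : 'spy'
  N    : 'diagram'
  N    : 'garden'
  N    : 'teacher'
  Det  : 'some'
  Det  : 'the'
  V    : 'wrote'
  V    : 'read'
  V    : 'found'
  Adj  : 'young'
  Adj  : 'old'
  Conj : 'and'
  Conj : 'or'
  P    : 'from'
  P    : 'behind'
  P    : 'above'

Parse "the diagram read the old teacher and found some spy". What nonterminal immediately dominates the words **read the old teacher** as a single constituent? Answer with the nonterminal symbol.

VP

[S [NP [Det the] [N diagram]] [VP [VP [V read] [NP [Det the] [AP [Adj old]] [N teacher]]] [Conj and] [VP [V found] [NP [Det some] [N spy]]]]]
The span 'read the old teacher' is the VP node built by VP → V NP.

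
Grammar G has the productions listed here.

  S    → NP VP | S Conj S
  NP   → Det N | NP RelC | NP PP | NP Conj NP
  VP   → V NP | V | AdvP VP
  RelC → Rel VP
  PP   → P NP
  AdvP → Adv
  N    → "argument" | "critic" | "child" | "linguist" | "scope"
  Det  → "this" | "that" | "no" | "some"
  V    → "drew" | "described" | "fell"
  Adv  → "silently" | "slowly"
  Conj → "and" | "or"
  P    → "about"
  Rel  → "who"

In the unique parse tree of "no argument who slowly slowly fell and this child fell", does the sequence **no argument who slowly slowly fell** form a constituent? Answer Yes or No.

Yes

[S [NP [NP [NP [Det no] [N argument]] [RelC [Rel who] [VP [AdvP [Adv slowly]] [VP [AdvP [Adv slowly]] [VP [V fell]]]]]] [Conj and] [NP [Det this] [N child]]] [VP [V fell]]]
The words 'no argument who slowly slowly fell' are exhaustively dominated by a single NP node (built by NP → NP RelC), so they form a constituent.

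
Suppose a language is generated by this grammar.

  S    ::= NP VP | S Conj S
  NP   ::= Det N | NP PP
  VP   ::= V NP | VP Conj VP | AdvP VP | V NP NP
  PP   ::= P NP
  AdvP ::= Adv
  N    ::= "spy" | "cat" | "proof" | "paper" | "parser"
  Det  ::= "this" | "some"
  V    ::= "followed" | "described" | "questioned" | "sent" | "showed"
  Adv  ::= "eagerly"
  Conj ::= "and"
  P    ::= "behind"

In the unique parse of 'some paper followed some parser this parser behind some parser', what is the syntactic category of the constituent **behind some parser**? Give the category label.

[S [NP [Det some] [N paper]] [VP [V followed] [NP [Det some] [N parser]] [NP [NP [Det this] [N parser]] [PP [P behind] [NP [Det some] [N parser]]]]]]
The span 'behind some parser' is the PP node built by PP → P NP.

PP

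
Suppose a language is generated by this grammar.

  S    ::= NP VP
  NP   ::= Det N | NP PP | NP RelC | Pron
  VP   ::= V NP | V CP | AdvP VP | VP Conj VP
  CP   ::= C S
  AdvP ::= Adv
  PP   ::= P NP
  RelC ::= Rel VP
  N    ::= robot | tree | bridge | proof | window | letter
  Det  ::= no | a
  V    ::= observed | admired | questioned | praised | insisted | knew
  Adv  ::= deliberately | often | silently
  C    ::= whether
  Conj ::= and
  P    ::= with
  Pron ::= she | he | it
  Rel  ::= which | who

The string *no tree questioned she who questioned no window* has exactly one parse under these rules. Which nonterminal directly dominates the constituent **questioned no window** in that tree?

RelC

S
  NP
    Det: no
    N: tree
  VP
    V: questioned
    NP
      NP
        Pron: she
      RelC
        Rel: who
        VP
          V: questioned
          NP
            Det: no
            N: window
The span 'questioned no window' is the VP node built by VP → V NP.
Its mother is the RelC built by RelC → Rel VP.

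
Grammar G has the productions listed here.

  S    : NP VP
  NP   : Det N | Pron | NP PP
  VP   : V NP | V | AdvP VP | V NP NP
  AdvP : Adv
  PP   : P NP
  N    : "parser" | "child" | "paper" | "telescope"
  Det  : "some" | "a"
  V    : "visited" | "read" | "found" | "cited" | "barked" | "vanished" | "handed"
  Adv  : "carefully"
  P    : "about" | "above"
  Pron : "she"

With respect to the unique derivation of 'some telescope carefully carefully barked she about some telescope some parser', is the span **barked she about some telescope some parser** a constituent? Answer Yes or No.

Yes

[S [NP [Det some] [N telescope]] [VP [AdvP [Adv carefully]] [VP [AdvP [Adv carefully]] [VP [V barked] [NP [NP [Pron she]] [PP [P about] [NP [Det some] [N telescope]]]] [NP [Det some] [N parser]]]]]]
The words 'barked she about some telescope some parser' are exhaustively dominated by a single VP node (built by VP → V NP NP), so they form a constituent.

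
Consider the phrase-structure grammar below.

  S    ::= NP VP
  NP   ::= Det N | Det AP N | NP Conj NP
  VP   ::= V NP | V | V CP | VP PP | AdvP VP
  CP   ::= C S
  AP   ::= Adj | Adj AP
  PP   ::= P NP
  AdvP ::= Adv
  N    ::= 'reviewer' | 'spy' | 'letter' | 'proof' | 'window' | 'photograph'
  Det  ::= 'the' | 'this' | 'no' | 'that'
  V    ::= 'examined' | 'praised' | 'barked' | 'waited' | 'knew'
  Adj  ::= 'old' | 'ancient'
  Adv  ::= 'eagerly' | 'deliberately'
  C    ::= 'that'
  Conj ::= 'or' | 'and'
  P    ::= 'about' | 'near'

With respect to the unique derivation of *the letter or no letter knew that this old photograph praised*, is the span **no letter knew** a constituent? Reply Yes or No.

[S [NP [NP [Det the] [N letter]] [Conj or] [NP [Det no] [N letter]]] [VP [V knew] [CP [C that] [S [NP [Det this] [AP [Adj old]] [N photograph]] [VP [V praised]]]]]]
The smallest constituent containing 'no letter knew' is the S spanning 'the letter or no letter knew that this old photograph praised'; no single node in the tree dominates exactly the given words.

No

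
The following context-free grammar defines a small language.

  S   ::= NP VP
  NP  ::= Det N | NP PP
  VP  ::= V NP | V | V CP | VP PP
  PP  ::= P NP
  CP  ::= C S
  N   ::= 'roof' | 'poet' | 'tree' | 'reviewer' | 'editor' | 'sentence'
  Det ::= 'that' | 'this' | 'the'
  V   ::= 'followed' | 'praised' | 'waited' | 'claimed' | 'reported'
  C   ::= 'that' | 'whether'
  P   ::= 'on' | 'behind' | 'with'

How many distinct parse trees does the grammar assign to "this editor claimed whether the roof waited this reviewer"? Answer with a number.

1

[S [NP [Det this] [N editor]] [VP [V claimed] [CP [C whether] [S [NP [Det the] [N roof]] [VP [V waited] [NP [Det this] [N reviewer]]]]]]]
No rule offers an alternative attachment or grouping for any span, so this is the only derivation.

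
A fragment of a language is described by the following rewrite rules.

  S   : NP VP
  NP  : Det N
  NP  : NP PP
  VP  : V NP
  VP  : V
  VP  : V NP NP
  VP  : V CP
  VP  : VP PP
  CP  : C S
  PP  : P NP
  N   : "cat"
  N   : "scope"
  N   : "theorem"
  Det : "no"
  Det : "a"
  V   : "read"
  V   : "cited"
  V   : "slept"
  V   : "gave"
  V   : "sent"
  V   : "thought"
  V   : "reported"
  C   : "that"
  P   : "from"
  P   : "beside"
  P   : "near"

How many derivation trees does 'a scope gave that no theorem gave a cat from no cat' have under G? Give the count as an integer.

3

Two of the 3 distinct bracketings:
[S [NP [Det a] [N scope]] [VP [V gave] [CP [C that] [S [NP [Det no] [N theorem]] [VP [V gave] [NP [NP [Det a] [N cat]] [PP [P from] [NP [Det no] [N cat]]]]]]]]]
[S [NP [Det a] [N scope]] [VP [V gave] [CP [C that] [S [NP [Det no] [N theorem]] [VP [VP [V gave] [NP [Det a] [N cat]]] [PP [P from] [NP [Det no] [N cat]]]]]]]]
The difference turns on whether NP → NP PP is used at the relevant span, versus an alternative expansion of NP.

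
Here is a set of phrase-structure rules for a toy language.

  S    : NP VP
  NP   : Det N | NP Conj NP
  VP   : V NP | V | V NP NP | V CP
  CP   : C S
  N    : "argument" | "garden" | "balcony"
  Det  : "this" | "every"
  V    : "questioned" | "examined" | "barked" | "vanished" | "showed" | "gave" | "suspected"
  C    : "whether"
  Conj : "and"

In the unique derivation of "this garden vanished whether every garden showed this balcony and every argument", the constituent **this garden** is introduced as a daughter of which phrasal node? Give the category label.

S
  NP
    Det: this
    N: garden
  VP
    V: vanished
    CP
      C: whether
      S
        NP
          Det: every
          N: garden
        VP
          V: showed
          NP
            NP
              Det: this
              N: balcony
            Conj: and
            NP
              Det: every
              N: argument
The span 'this garden' is the NP node built by NP → Det N.
Its mother is the S built by S → NP VP.

S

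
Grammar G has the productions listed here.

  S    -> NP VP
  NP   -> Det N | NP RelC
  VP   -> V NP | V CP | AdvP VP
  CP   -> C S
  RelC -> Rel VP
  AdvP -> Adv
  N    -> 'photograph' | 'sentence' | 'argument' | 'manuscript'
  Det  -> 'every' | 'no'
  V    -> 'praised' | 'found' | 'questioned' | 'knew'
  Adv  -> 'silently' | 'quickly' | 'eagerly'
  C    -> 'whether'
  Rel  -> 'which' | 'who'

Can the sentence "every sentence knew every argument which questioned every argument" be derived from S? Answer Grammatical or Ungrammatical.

S
  NP
    Det: every
    N: sentence
  VP
    V: knew
    NP
      NP
        Det: every
        N: argument
      RelC
        Rel: which
        VP
          V: questioned
          NP
            Det: every
            N: argument
Every word is introduced by a lexical rule and the phrasal rules combine the resulting categories into a single S.

Grammatical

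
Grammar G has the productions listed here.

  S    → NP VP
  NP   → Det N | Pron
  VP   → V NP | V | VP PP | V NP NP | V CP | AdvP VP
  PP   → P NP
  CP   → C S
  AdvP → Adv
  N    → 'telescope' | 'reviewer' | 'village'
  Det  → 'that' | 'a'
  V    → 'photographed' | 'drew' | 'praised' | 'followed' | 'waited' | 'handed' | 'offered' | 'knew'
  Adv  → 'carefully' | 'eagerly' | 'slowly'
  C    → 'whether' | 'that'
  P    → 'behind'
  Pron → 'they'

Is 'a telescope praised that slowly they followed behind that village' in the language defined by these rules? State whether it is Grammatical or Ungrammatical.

A C/Det word can never sit immediately before an Adv word in any string this grammar generates, so the substring 'that slowly' rules out a derivation.

Ungrammatical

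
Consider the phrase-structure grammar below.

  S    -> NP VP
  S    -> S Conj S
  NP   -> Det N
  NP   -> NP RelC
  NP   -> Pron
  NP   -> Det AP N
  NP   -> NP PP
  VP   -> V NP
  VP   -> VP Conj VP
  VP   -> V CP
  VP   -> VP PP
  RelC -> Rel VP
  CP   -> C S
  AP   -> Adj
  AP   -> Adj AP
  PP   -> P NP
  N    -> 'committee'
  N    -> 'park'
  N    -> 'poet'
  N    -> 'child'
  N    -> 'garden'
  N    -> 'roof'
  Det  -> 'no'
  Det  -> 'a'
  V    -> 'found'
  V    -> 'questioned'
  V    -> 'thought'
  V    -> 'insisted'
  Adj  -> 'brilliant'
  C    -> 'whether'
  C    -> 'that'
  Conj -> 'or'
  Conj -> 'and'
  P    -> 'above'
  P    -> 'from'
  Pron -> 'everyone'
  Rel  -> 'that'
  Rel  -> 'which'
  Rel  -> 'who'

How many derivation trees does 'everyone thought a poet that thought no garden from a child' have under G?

4

Two of the 4 distinct bracketings:
[S [NP [Pron everyone]] [VP [V thought] [NP [NP [Det a] [N poet]] [RelC [Rel that] [VP [V thought] [NP [NP [Det no] [N garden]] [PP [P from] [NP [Det a] [N child]]]]]]]]]
[S [NP [Pron everyone]] [VP [V thought] [NP [NP [Det a] [N poet]] [RelC [Rel that] [VP [VP [V thought] [NP [Det no] [N garden]]] [PP [P from] [NP [Det a] [N child]]]]]]]]
The difference turns on whether NP → NP PP is used at the relevant span, versus an alternative expansion of NP.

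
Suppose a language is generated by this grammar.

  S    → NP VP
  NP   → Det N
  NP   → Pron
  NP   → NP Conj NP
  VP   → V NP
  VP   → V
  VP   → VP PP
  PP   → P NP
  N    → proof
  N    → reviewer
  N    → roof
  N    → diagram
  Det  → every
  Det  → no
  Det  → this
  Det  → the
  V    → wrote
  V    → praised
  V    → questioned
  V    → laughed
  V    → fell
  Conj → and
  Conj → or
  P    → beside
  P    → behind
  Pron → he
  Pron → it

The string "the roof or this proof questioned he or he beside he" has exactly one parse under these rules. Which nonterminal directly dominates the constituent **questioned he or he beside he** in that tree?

[S [NP [NP [Det the] [N roof]] [Conj or] [NP [Det this] [N proof]]] [VP [VP [V questioned] [NP [NP [Pron he]] [Conj or] [NP [Pron he]]]] [PP [P beside] [NP [Pron he]]]]]
The span 'questioned he or he beside he' is the VP node built by VP → VP PP.
Its mother is the S built by S → NP VP.

S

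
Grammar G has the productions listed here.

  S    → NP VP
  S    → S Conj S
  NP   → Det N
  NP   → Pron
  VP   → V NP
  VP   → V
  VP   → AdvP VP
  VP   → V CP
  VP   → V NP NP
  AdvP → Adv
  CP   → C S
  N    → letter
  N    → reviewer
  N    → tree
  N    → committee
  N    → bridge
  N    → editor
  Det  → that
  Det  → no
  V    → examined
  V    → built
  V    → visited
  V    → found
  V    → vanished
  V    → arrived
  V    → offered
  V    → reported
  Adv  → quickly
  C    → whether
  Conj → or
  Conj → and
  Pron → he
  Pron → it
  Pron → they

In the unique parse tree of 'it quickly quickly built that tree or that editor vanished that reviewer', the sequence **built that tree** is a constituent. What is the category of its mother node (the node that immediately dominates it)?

S
  S
    NP
      Pron: it
    VP
      AdvP
        Adv: quickly
      VP
        AdvP
          Adv: quickly
        VP
          V: built
          NP
            Det: that
            N: tree
  Conj: or
  S
    NP
      Det: that
      N: editor
    VP
      V: vanished
      NP
        Det: that
        N: reviewer
The span 'built that tree' is the VP node built by VP → V NP.
Its mother is the VP built by VP → AdvP VP.

VP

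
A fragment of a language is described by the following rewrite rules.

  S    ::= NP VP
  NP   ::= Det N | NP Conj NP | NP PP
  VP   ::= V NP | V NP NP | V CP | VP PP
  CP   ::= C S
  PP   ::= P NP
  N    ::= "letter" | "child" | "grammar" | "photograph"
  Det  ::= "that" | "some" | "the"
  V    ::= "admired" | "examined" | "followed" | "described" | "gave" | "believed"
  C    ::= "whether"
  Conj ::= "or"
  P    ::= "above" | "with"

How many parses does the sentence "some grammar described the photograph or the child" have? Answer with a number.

[S [NP [Det some] [N grammar]] [VP [V described] [NP [NP [Det the] [N photograph]] [Conj or] [NP [Det the] [N child]]]]]
No rule offers an alternative attachment or grouping for any span, so this is the only derivation.

1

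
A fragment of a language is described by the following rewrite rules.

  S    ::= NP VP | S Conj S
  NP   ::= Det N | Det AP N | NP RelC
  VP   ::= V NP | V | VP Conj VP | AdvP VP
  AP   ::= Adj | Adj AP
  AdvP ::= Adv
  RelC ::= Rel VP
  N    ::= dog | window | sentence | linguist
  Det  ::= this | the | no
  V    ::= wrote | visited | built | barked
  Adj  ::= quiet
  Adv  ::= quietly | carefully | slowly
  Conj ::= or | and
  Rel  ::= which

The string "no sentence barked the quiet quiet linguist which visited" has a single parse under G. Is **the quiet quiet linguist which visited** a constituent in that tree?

Yes

[S [NP [Det no] [N sentence]] [VP [V barked] [NP [NP [Det the] [AP [Adj quiet] [AP [Adj quiet]]] [N linguist]] [RelC [Rel which] [VP [V visited]]]]]]
The words 'the quiet quiet linguist which visited' are exhaustively dominated by a single NP node (built by NP → NP RelC), so they form a constituent.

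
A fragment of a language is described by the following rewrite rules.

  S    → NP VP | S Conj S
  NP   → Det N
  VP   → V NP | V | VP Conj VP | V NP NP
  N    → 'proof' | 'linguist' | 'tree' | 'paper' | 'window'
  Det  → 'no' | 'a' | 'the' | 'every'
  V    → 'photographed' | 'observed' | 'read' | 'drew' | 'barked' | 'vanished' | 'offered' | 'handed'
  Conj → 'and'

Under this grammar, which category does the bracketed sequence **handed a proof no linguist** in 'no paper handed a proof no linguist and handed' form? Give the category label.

[S [NP [Det no] [N paper]] [VP [VP [V handed] [NP [Det a] [N proof]] [NP [Det no] [N linguist]]] [Conj and] [VP [V handed]]]]
The span 'handed a proof no linguist' is the VP node built by VP → V NP NP.

VP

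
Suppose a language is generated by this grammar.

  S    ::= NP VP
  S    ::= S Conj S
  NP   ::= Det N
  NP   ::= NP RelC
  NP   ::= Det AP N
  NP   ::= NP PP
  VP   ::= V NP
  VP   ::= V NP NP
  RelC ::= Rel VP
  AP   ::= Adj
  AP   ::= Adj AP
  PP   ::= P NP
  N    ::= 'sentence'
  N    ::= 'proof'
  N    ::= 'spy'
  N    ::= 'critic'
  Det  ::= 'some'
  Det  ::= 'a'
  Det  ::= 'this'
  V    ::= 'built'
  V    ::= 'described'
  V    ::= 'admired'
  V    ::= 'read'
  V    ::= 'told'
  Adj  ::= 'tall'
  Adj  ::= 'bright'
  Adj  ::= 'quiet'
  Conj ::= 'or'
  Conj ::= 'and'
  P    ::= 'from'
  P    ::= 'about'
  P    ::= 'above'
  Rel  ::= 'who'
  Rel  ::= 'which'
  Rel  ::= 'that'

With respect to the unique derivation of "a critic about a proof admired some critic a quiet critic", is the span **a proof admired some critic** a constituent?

[S [NP [NP [Det a] [N critic]] [PP [P about] [NP [Det a] [N proof]]]] [VP [V admired] [NP [Det some] [N critic]] [NP [Det a] [AP [Adj quiet]] [N critic]]]]
The smallest constituent containing 'a proof admired some critic' is the S spanning 'a critic about a proof admired some critic a quiet critic'; no single node in the tree dominates exactly the given words.

No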